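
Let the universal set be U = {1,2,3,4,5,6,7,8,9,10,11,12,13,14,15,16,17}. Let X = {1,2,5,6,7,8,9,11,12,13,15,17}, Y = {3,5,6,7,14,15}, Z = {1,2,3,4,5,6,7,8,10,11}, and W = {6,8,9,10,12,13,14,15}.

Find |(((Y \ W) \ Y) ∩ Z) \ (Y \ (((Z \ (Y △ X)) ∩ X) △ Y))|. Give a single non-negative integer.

0

Y \ W = {3,5,7}
(Y \ W) \ Y = {}
((Y \ W) \ Y) ∩ Z = {}
Y △ X = {1,2,3,8,9,11,12,13,14,17}
Z \ (Y △ X) = {4,5,6,7,10}
(Z \ (Y △ X)) ∩ X = {5,6,7}
((Z \ (Y △ X)) ∩ X) △ Y = {3,14,15}
Y \ (((Z \ (Y △ X)) ∩ X) △ Y) = {5,6,7}
(((Y \ W) \ Y) ∩ Z) \ (Y \ (((Z \ (Y △ X)) ∩ X) △ Y)) = {}
|(((Y \ W) \ Y) ∩ Z) \ (Y \ (((Z \ (Y △ X)) ∩ X) △ Y))| = 0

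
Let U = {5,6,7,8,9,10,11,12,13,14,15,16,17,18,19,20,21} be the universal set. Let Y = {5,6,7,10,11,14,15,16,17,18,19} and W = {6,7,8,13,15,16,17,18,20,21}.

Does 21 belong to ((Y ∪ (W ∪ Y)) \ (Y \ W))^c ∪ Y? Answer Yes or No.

No

21 ∈ W and 21 ∉ Y, so 21 ∈ W ∪ Y
21 ∉ Y and 21 ∈ (W ∪ Y), so 21 ∈ Y ∪ (W ∪ Y)
21 ∉ Y and 21 ∈ W, so 21 ∉ Y \ W
21 ∈ (Y ∪ (W ∪ Y)) and 21 ∉ (Y \ W), so 21 ∈ (Y ∪ (W ∪ Y)) \ (Y \ W)
21 ∉ ((Y ∪ (W ∪ Y)) \ (Y \ W))^c since 21 ∈ ((Y ∪ (W ∪ Y)) \ (Y \ W))
21 ∉ ((Y ∪ (W ∪ Y)) \ (Y \ W))^c and 21 ∉ Y, so 21 ∉ ((Y ∪ (W ∪ Y)) \ (Y \ W))^c ∪ Y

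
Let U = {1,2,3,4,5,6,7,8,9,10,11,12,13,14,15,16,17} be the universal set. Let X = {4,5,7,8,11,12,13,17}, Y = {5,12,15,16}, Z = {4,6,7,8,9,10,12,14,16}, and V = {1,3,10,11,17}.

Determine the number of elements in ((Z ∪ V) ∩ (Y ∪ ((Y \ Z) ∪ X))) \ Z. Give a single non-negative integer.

2

Z ∪ V = {1,3,4,6,7,8,9,10,11,12,14,16,17}
Y \ Z = {5,15}
(Y \ Z) ∪ X = {4,5,7,8,11,12,13,15,17}
Y ∪ ((Y \ Z) ∪ X) = {4,5,7,8,11,12,13,15,16,17}
(Z ∪ V) ∩ (Y ∪ ((Y \ Z) ∪ X)) = {4,7,8,11,12,16,17}
((Z ∪ V) ∩ (Y ∪ ((Y \ Z) ∪ X))) \ Z = {11,17}
|((Z ∪ V) ∩ (Y ∪ ((Y \ Z) ∪ X))) \ Z| = 2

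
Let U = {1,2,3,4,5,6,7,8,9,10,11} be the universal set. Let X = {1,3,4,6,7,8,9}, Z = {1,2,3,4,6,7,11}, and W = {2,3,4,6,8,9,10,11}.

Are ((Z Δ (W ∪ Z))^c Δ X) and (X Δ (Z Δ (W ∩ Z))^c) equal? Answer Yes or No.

No

W ∪ Z = {1,2,3,4,6,7,8,9,10,11}
Z Δ (W ∪ Z) = {8,9,10}
(Z Δ (W ∪ Z))^c = {1,2,3,4,5,6,7,11}
(Z Δ (W ∪ Z))^c Δ X = {2,5,8,9,11}
W ∩ Z = {2,3,4,6,11}
Z Δ (W ∩ Z) = {1,7}
(Z Δ (W ∩ Z))^c = {2,3,4,5,6,8,9,10,11}
X Δ (Z Δ (W ∩ Z))^c = {1,2,5,7,10,11}
1 ∈ X Δ (Z Δ (W ∩ Z))^c but 1 ∉ (Z Δ (W ∪ Z))^c Δ X, so they differ.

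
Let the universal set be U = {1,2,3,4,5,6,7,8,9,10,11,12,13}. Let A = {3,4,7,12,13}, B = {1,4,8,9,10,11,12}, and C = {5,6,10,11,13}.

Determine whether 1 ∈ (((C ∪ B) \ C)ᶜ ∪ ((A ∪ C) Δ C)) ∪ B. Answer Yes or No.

1 ∉ C and 1 ∈ B, so 1 ∈ C ∪ B
1 ∈ (C ∪ B) and 1 ∉ C, so 1 ∈ (C ∪ B) \ C
1 ∉ ((C ∪ B) \ C)ᶜ since 1 ∈ ((C ∪ B) \ C)
1 ∉ A and 1 ∉ C, so 1 ∉ A ∪ C
1 ∉ (A ∪ C) and 1 ∉ C, so 1 ∉ (A ∪ C) Δ C
1 ∉ ((C ∪ B) \ C)ᶜ and 1 ∉ ((A ∪ C) Δ C), so 1 ∉ ((C ∪ B) \ C)ᶜ ∪ ((A ∪ C) Δ C)
1 ∉ (((C ∪ B) \ C)ᶜ ∪ ((A ∪ C) Δ C)) and 1 ∈ B, so 1 ∈ (((C ∪ B) \ C)ᶜ ∪ ((A ∪ C) Δ C)) ∪ B

Yes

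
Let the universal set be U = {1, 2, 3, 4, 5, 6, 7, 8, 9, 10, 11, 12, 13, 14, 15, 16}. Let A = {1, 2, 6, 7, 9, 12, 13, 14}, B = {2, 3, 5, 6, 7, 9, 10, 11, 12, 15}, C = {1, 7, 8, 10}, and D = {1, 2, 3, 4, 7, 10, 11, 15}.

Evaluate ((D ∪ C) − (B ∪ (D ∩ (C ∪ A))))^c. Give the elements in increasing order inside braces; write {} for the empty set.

{1, 2, 3, 5, 6, 7, 9, 10, 11, 12, 13, 14, 15, 16}

D ∪ C = {1, 2, 3, 4, 7, 8, 10, 11, 15}
C ∪ A = {1, 2, 6, 7, 8, 9, 10, 12, 13, 14}
D ∩ (C ∪ A) = {1, 2, 7, 10}
B ∪ (D ∩ (C ∪ A)) = {1, 2, 3, 5, 6, 7, 9, 10, 11, 12, 15}
(D ∪ C) − (B ∪ (D ∩ (C ∪ A))) = {4, 8}
((D ∪ C) − (B ∪ (D ∩ (C ∪ A))))^c = {1, 2, 3, 5, 6, 7, 9, 10, 11, 12, 13, 14, 15, 16}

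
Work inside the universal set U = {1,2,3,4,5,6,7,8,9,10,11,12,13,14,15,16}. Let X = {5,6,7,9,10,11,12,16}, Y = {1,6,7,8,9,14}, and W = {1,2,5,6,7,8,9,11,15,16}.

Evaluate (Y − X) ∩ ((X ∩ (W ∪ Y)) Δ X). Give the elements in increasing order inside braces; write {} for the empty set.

Y − X = {1,8,14}
W ∪ Y = {1,2,5,6,7,8,9,11,14,15,16}
X ∩ (W ∪ Y) = {5,6,7,9,11,16}
(X ∩ (W ∪ Y)) Δ X = {10,12}
(Y − X) ∩ ((X ∩ (W ∪ Y)) Δ X) = {}

{}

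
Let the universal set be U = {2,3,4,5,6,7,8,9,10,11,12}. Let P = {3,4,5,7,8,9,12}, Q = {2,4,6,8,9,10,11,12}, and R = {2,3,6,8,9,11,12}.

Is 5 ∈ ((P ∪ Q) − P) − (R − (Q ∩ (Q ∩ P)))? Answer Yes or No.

5 ∈ P and 5 ∉ Q, so 5 ∈ P ∪ Q
5 ∈ (P ∪ Q) and 5 ∈ P, so 5 ∉ (P ∪ Q) − P
5 ∉ Q and 5 ∈ P, so 5 ∉ Q ∩ P
5 ∉ Q and 5 ∉ (Q ∩ P), so 5 ∉ Q ∩ (Q ∩ P)
5 ∉ R and 5 ∉ (Q ∩ (Q ∩ P)), so 5 ∉ R − (Q ∩ (Q ∩ P))
5 ∉ ((P ∪ Q) − P) and 5 ∉ (R − (Q ∩ (Q ∩ P))), so 5 ∉ ((P ∪ Q) − P) − (R − (Q ∩ (Q ∩ P)))

No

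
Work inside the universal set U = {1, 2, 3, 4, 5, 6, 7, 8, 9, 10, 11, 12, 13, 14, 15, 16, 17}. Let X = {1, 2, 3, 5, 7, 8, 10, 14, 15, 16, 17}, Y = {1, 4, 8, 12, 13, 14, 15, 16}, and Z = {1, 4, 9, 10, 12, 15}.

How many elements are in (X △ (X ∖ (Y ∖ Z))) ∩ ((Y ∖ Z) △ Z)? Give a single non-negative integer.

Y ∖ Z = {8, 13, 14, 16}
X ∖ (Y ∖ Z) = {1, 2, 3, 5, 7, 10, 15, 17}
X △ (X ∖ (Y ∖ Z)) = {8, 14, 16}
(Y ∖ Z) △ Z = {1, 4, 8, 9, 10, 12, 13, 14, 15, 16}
(X △ (X ∖ (Y ∖ Z))) ∩ ((Y ∖ Z) △ Z) = {8, 14, 16}
|(X △ (X ∖ (Y ∖ Z))) ∩ ((Y ∖ Z) △ Z)| = 3

3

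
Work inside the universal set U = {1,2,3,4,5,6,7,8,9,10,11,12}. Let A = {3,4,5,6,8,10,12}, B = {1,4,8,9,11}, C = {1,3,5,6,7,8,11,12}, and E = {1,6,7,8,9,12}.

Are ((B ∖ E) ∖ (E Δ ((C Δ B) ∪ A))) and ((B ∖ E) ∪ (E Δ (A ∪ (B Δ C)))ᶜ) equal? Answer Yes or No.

No

B ∖ E = {4,11}
C Δ B = {3,4,5,6,7,9,12}
(C Δ B) ∪ A = {3,4,5,6,7,8,9,10,12}
E Δ ((C Δ B) ∪ A) = {1,3,4,5,10}
(B ∖ E) ∖ (E Δ ((C Δ B) ∪ A)) = {11}
B Δ C = {3,4,5,6,7,9,12}
A ∪ (B Δ C) = {3,4,5,6,7,8,9,10,12}
E Δ (A ∪ (B Δ C)) = {1,3,4,5,10}
(E Δ (A ∪ (B Δ C)))ᶜ = {2,6,7,8,9,11,12}
(B ∖ E) ∪ (E Δ (A ∪ (B Δ C)))ᶜ = {2,4,6,7,8,9,11,12}
2 ∈ (B ∖ E) ∪ (E Δ (A ∪ (B Δ C)))ᶜ but 2 ∉ (B ∖ E) ∖ (E Δ ((C Δ B) ∪ A)), so they differ.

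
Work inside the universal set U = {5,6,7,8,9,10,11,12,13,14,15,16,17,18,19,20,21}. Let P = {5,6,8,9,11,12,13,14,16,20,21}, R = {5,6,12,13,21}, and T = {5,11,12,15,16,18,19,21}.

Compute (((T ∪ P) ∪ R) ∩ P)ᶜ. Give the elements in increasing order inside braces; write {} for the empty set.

{7,10,15,17,18,19}

T ∪ P = {5,6,8,9,11,12,13,14,15,16,18,19,20,21}
(T ∪ P) ∪ R = {5,6,8,9,11,12,13,14,15,16,18,19,20,21}
((T ∪ P) ∪ R) ∩ P = {5,6,8,9,11,12,13,14,16,20,21}
(((T ∪ P) ∪ R) ∩ P)ᶜ = {7,10,15,17,18,19}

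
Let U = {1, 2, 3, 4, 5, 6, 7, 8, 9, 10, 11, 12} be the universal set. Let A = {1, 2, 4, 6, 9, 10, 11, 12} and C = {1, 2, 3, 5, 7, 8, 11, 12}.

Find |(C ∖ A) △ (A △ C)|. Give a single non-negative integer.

C ∖ A = {3, 5, 7, 8}
A △ C = {3, 4, 5, 6, 7, 8, 9, 10}
(C ∖ A) △ (A △ C) = {4, 6, 9, 10}
|(C ∖ A) △ (A △ C)| = 4

4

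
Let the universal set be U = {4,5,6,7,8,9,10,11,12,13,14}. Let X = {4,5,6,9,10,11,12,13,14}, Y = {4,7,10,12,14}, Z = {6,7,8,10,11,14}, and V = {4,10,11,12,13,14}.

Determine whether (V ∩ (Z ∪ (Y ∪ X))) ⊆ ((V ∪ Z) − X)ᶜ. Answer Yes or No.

Yes

Y ∪ X = {4,5,6,7,9,10,11,12,13,14}
Z ∪ (Y ∪ X) = {4,5,6,7,8,9,10,11,12,13,14}
V ∩ (Z ∪ (Y ∪ X)) = {4,10,11,12,13,14}
V ∪ Z = {4,6,7,8,10,11,12,13,14}
(V ∪ Z) − X = {7,8}
((V ∪ Z) − X)ᶜ = {4,5,6,9,10,11,12,13,14}
Every element of {4,10,11,12,13,14} is in {4,5,6,9,10,11,12,13,14}, so V ∩ (Z ∪ (Y ∪ X)) ⊆ ((V ∪ Z) − X)ᶜ.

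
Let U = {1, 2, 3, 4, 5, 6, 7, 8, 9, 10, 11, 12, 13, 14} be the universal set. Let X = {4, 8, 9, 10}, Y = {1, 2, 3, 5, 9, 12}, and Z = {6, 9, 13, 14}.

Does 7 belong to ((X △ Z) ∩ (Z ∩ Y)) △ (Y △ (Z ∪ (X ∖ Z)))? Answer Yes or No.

No

7 ∉ X and 7 ∉ Z, so 7 ∉ X △ Z
7 ∉ Z and 7 ∉ Y, so 7 ∉ Z ∩ Y
7 ∉ (X △ Z) and 7 ∉ (Z ∩ Y), so 7 ∉ (X △ Z) ∩ (Z ∩ Y)
7 ∉ X and 7 ∉ Z, so 7 ∉ X ∖ Z
7 ∉ Z and 7 ∉ (X ∖ Z), so 7 ∉ Z ∪ (X ∖ Z)
7 ∉ Y and 7 ∉ (Z ∪ (X ∖ Z)), so 7 ∉ Y △ (Z ∪ (X ∖ Z))
7 ∉ ((X △ Z) ∩ (Z ∩ Y)) and 7 ∉ (Y △ (Z ∪ (X ∖ Z))), so 7 ∉ ((X △ Z) ∩ (Z ∩ Y)) △ (Y △ (Z ∪ (X ∖ Z)))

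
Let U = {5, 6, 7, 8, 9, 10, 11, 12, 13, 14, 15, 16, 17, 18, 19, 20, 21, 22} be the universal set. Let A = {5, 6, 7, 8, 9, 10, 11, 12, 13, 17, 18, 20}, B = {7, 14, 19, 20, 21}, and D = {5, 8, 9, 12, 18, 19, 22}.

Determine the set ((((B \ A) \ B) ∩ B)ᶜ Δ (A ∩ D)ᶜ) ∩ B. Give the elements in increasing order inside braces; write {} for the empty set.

B \ A = {14, 19, 21}
(B \ A) \ B = {}
((B \ A) \ B) ∩ B = {}
(((B \ A) \ B) ∩ B)ᶜ = {5, 6, 7, 8, 9, 10, 11, 12, 13, 14, 15, 16, 17, 18, 19, 20, 21, 22}
A ∩ D = {5, 8, 9, 12, 18}
(A ∩ D)ᶜ = {6, 7, 10, 11, 13, 14, 15, 16, 17, 19, 20, 21, 22}
(((B \ A) \ B) ∩ B)ᶜ Δ (A ∩ D)ᶜ = {5, 8, 9, 12, 18}
((((B \ A) \ B) ∩ B)ᶜ Δ (A ∩ D)ᶜ) ∩ B = {}

{}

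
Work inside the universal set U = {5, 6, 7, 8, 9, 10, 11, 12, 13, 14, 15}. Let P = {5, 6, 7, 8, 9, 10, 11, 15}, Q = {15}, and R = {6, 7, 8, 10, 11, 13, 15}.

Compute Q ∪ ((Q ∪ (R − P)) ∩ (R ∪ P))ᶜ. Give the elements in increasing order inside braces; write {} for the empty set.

{5, 6, 7, 8, 9, 10, 11, 12, 14, 15}

R − P = {13}
Q ∪ (R − P) = {13, 15}
R ∪ P = {5, 6, 7, 8, 9, 10, 11, 13, 15}
(Q ∪ (R − P)) ∩ (R ∪ P) = {13, 15}
((Q ∪ (R − P)) ∩ (R ∪ P))ᶜ = {5, 6, 7, 8, 9, 10, 11, 12, 14}
Q ∪ ((Q ∪ (R − P)) ∩ (R ∪ P))ᶜ = {5, 6, 7, 8, 9, 10, 11, 12, 14, 15}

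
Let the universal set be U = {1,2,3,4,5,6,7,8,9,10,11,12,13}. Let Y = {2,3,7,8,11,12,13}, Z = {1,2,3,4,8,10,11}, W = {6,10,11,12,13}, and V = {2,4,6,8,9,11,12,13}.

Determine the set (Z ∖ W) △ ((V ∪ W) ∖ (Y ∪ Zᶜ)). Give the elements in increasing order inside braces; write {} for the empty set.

Z ∖ W = {1,2,3,4,8}
V ∪ W = {2,4,6,8,9,10,11,12,13}
Zᶜ = {5,6,7,9,12,13}
Y ∪ Zᶜ = {2,3,5,6,7,8,9,11,12,13}
(V ∪ W) ∖ (Y ∪ Zᶜ) = {4,10}
(Z ∖ W) △ ((V ∪ W) ∖ (Y ∪ Zᶜ)) = {1,2,3,8,10}

{1,2,3,8,10}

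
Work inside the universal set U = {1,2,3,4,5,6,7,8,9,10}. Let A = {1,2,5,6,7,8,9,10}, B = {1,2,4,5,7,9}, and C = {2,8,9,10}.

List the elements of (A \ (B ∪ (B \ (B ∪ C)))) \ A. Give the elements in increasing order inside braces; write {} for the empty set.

B ∪ C = {1,2,4,5,7,8,9,10}
B \ (B ∪ C) = {}
B ∪ (B \ (B ∪ C)) = {1,2,4,5,7,9}
A \ (B ∪ (B \ (B ∪ C))) = {6,8,10}
(A \ (B ∪ (B \ (B ∪ C)))) \ A = {}

{}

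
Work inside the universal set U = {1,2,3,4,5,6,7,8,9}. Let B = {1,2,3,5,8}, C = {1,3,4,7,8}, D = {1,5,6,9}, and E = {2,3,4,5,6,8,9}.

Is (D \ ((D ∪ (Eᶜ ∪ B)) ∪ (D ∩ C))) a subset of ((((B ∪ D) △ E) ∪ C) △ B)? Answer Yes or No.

Yes

Eᶜ = {1,7}
Eᶜ ∪ B = {1,2,3,5,7,8}
D ∪ (Eᶜ ∪ B) = {1,2,3,5,6,7,8,9}
D ∩ C = {1}
(D ∪ (Eᶜ ∪ B)) ∪ (D ∩ C) = {1,2,3,5,6,7,8,9}
D \ ((D ∪ (Eᶜ ∪ B)) ∪ (D ∩ C)) = {}
B ∪ D = {1,2,3,5,6,8,9}
(B ∪ D) △ E = {1,4}
((B ∪ D) △ E) ∪ C = {1,3,4,7,8}
(((B ∪ D) △ E) ∪ C) △ B = {2,4,5,7}
Every element of {} is in {2,4,5,7}, so D \ ((D ∪ (Eᶜ ∪ B)) ∪ (D ∩ C)) ⊆ (((B ∪ D) △ E) ∪ C) △ B.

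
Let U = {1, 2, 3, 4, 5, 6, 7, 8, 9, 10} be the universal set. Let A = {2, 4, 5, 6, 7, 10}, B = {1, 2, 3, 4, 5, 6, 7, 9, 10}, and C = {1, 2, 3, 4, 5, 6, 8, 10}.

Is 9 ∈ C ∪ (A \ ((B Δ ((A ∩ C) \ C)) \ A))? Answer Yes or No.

No

9 ∉ A and 9 ∉ C, so 9 ∉ A ∩ C
9 ∉ (A ∩ C) and 9 ∉ C, so 9 ∉ (A ∩ C) \ C
9 ∈ B and 9 ∉ ((A ∩ C) \ C), so 9 ∈ B Δ ((A ∩ C) \ C)
9 ∈ (B Δ ((A ∩ C) \ C)) and 9 ∉ A, so 9 ∈ (B Δ ((A ∩ C) \ C)) \ A
9 ∉ A and 9 ∈ ((B Δ ((A ∩ C) \ C)) \ A), so 9 ∉ A \ ((B Δ ((A ∩ C) \ C)) \ A)
9 ∉ C and 9 ∉ (A \ ((B Δ ((A ∩ C) \ C)) \ A)), so 9 ∉ C ∪ (A \ ((B Δ ((A ∩ C) \ C)) \ A))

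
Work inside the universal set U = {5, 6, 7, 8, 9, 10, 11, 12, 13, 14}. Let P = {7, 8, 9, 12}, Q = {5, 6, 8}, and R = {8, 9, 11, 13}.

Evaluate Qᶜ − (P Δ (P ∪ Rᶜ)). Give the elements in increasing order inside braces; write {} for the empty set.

Qᶜ = {7, 9, 10, 11, 12, 13, 14}
Rᶜ = {5, 6, 7, 10, 12, 14}
P ∪ Rᶜ = {5, 6, 7, 8, 9, 10, 12, 14}
P Δ (P ∪ Rᶜ) = {5, 6, 10, 14}
Qᶜ − (P Δ (P ∪ Rᶜ)) = {7, 9, 11, 12, 13}

{7, 9, 11, 12, 13}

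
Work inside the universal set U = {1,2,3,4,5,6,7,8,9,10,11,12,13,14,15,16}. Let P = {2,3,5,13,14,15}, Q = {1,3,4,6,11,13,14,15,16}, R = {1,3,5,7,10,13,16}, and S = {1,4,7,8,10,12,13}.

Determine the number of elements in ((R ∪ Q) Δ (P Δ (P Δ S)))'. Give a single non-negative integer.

R ∪ Q = {1,3,4,5,6,7,10,11,13,14,15,16}
P Δ S = {1,2,3,4,5,7,8,10,12,14,15}
P Δ (P Δ S) = {1,4,7,8,10,12,13}
(R ∪ Q) Δ (P Δ (P Δ S)) = {3,5,6,8,11,12,14,15,16}
((R ∪ Q) Δ (P Δ (P Δ S)))' = {1,2,4,7,9,10,13}
|((R ∪ Q) Δ (P Δ (P Δ S)))'| = 7

7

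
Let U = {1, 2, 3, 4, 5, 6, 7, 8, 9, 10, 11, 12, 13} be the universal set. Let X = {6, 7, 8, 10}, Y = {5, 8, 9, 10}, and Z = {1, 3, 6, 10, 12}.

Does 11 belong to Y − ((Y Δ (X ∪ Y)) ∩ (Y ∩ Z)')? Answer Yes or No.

11 ∉ X and 11 ∉ Y, so 11 ∉ X ∪ Y
11 ∉ Y and 11 ∉ (X ∪ Y), so 11 ∉ Y Δ (X ∪ Y)
11 ∉ Y and 11 ∉ Z, so 11 ∉ Y ∩ Z
11 ∈ (Y ∩ Z)' since 11 ∉ (Y ∩ Z)
11 ∉ (Y Δ (X ∪ Y)) and 11 ∈ (Y ∩ Z)', so 11 ∉ (Y Δ (X ∪ Y)) ∩ (Y ∩ Z)'
11 ∉ Y and 11 ∉ ((Y Δ (X ∪ Y)) ∩ (Y ∩ Z)'), so 11 ∉ Y − ((Y Δ (X ∪ Y)) ∩ (Y ∩ Z)')

No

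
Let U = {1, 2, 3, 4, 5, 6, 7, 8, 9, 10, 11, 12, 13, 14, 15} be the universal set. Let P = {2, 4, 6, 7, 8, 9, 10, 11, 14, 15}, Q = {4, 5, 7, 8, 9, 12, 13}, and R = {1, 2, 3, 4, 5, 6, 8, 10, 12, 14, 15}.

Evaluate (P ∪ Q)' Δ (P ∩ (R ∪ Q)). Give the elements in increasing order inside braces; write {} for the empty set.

P ∪ Q = {2, 4, 5, 6, 7, 8, 9, 10, 11, 12, 13, 14, 15}
(P ∪ Q)' = {1, 3}
R ∪ Q = {1, 2, 3, 4, 5, 6, 7, 8, 9, 10, 12, 13, 14, 15}
P ∩ (R ∪ Q) = {2, 4, 6, 7, 8, 9, 10, 14, 15}
(P ∪ Q)' Δ (P ∩ (R ∪ Q)) = {1, 2, 3, 4, 6, 7, 8, 9, 10, 14, 15}

{1, 2, 3, 4, 6, 7, 8, 9, 10, 14, 15}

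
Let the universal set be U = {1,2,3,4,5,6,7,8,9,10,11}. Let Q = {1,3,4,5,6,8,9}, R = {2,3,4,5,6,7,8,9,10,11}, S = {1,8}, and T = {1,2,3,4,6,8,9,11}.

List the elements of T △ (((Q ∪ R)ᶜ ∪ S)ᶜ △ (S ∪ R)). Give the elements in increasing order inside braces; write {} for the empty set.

{2,3,4,6,9,11}

Q ∪ R = {1,2,3,4,5,6,7,8,9,10,11}
(Q ∪ R)ᶜ = {}
(Q ∪ R)ᶜ ∪ S = {1,8}
((Q ∪ R)ᶜ ∪ S)ᶜ = {2,3,4,5,6,7,9,10,11}
S ∪ R = {1,2,3,4,5,6,7,8,9,10,11}
((Q ∪ R)ᶜ ∪ S)ᶜ △ (S ∪ R) = {1,8}
T △ (((Q ∪ R)ᶜ ∪ S)ᶜ △ (S ∪ R)) = {2,3,4,6,9,11}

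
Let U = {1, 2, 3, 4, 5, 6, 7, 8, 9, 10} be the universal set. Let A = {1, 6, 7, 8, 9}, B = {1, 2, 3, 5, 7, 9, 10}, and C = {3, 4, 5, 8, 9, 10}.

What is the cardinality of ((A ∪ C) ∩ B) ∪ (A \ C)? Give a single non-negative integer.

7

A ∪ C = {1, 3, 4, 5, 6, 7, 8, 9, 10}
(A ∪ C) ∩ B = {1, 3, 5, 7, 9, 10}
A \ C = {1, 6, 7}
((A ∪ C) ∩ B) ∪ (A \ C) = {1, 3, 5, 6, 7, 9, 10}
|((A ∪ C) ∩ B) ∪ (A \ C)| = 7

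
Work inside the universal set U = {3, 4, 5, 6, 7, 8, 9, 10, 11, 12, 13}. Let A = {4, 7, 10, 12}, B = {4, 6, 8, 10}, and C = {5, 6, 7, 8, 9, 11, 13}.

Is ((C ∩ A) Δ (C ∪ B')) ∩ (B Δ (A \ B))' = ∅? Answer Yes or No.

No

C ∩ A = {7}
B' = {3, 5, 7, 9, 11, 12, 13}
C ∪ B' = {3, 5, 6, 7, 8, 9, 11, 12, 13}
(C ∩ A) Δ (C ∪ B') = {3, 5, 6, 8, 9, 11, 12, 13}
A \ B = {7, 12}
B Δ (A \ B) = {4, 6, 7, 8, 10, 12}
(B Δ (A \ B))' = {3, 5, 9, 11, 13}
3 lies in both, so they are not disjoint.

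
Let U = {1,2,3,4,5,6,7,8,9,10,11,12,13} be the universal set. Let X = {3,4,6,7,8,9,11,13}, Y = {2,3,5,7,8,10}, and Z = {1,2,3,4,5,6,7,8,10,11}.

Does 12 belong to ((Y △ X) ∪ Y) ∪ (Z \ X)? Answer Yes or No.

12 ∉ Y and 12 ∉ X, so 12 ∉ Y △ X
12 ∉ (Y △ X) and 12 ∉ Y, so 12 ∉ (Y △ X) ∪ Y
12 ∉ Z and 12 ∉ X, so 12 ∉ Z \ X
12 ∉ ((Y △ X) ∪ Y) and 12 ∉ (Z \ X), so 12 ∉ ((Y △ X) ∪ Y) ∪ (Z \ X)

No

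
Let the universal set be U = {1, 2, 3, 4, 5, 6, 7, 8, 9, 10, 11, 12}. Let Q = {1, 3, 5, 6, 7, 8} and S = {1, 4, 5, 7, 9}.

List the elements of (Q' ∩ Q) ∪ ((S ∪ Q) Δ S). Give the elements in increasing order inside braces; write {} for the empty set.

Q' = {2, 4, 9, 10, 11, 12}
Q' ∩ Q = {}
S ∪ Q = {1, 3, 4, 5, 6, 7, 8, 9}
(S ∪ Q) Δ S = {3, 6, 8}
(Q' ∩ Q) ∪ ((S ∪ Q) Δ S) = {3, 6, 8}

{3, 6, 8}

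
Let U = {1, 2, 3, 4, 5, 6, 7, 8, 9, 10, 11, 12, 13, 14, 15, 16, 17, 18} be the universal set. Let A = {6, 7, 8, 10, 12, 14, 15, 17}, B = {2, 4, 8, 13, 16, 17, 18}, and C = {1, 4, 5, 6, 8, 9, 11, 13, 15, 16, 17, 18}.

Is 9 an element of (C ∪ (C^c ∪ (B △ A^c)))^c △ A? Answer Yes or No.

No

9 ∈ C, so 9 ∉ C^c
9 ∉ A, so 9 ∈ A^c
9 ∉ B and 9 ∈ A^c, so 9 ∈ B △ A^c
9 ∉ C^c and 9 ∈ (B △ A^c), so 9 ∈ C^c ∪ (B △ A^c)
9 ∈ C and 9 ∈ (C^c ∪ (B △ A^c)), so 9 ∈ C ∪ (C^c ∪ (B △ A^c))
9 ∉ (C ∪ (C^c ∪ (B △ A^c)))^c since 9 ∈ (C ∪ (C^c ∪ (B △ A^c)))
9 ∉ (C ∪ (C^c ∪ (B △ A^c)))^c and 9 ∉ A, so 9 ∉ (C ∪ (C^c ∪ (B △ A^c)))^c △ A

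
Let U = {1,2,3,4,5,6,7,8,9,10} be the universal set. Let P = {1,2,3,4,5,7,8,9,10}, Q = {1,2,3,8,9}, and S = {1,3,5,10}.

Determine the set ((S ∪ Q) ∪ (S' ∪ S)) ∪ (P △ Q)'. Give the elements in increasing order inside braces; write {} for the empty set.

S ∪ Q = {1,2,3,5,8,9,10}
S' = {2,4,6,7,8,9}
S' ∪ S = {1,2,3,4,5,6,7,8,9,10}
(S ∪ Q) ∪ (S' ∪ S) = {1,2,3,4,5,6,7,8,9,10}
P △ Q = {4,5,7,10}
(P △ Q)' = {1,2,3,6,8,9}
((S ∪ Q) ∪ (S' ∪ S)) ∪ (P △ Q)' = {1,2,3,4,5,6,7,8,9,10}

{1,2,3,4,5,6,7,8,9,10}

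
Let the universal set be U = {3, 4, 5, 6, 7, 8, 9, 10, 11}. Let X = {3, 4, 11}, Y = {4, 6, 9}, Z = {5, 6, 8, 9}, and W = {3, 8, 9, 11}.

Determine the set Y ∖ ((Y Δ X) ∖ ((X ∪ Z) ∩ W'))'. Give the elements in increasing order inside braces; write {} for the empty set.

Y Δ X = {3, 6, 9, 11}
X ∪ Z = {3, 4, 5, 6, 8, 9, 11}
W' = {4, 5, 6, 7, 10}
(X ∪ Z) ∩ W' = {4, 5, 6}
(Y Δ X) ∖ ((X ∪ Z) ∩ W') = {3, 9, 11}
((Y Δ X) ∖ ((X ∪ Z) ∩ W'))' = {4, 5, 6, 7, 8, 10}
Y ∖ ((Y Δ X) ∖ ((X ∪ Z) ∩ W'))' = {9}

{9}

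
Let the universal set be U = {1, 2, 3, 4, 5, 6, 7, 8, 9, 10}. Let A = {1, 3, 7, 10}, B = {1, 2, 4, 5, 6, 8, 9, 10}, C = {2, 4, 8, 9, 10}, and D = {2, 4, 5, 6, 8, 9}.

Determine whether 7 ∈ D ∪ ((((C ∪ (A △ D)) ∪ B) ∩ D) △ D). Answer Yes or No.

No

7 ∈ A and 7 ∉ D, so 7 ∈ A △ D
7 ∉ C and 7 ∈ (A △ D), so 7 ∈ C ∪ (A △ D)
7 ∈ (C ∪ (A △ D)) and 7 ∉ B, so 7 ∈ (C ∪ (A △ D)) ∪ B
7 ∈ ((C ∪ (A △ D)) ∪ B) and 7 ∉ D, so 7 ∉ ((C ∪ (A △ D)) ∪ B) ∩ D
7 ∉ (((C ∪ (A △ D)) ∪ B) ∩ D) and 7 ∉ D, so 7 ∉ (((C ∪ (A △ D)) ∪ B) ∩ D) △ D
7 ∉ D and 7 ∉ ((((C ∪ (A △ D)) ∪ B) ∩ D) △ D), so 7 ∉ D ∪ ((((C ∪ (A △ D)) ∪ B) ∩ D) △ D)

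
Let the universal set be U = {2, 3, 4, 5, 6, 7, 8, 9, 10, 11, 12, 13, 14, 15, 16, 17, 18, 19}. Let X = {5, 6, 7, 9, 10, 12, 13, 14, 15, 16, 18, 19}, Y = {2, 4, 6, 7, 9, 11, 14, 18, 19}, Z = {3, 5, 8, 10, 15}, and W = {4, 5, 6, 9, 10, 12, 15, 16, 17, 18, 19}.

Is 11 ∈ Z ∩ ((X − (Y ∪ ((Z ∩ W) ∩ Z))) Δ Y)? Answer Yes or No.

No

11 ∉ Z and 11 ∉ W, so 11 ∉ Z ∩ W
11 ∉ (Z ∩ W) and 11 ∉ Z, so 11 ∉ (Z ∩ W) ∩ Z
11 ∈ Y and 11 ∉ ((Z ∩ W) ∩ Z), so 11 ∈ Y ∪ ((Z ∩ W) ∩ Z)
11 ∉ X and 11 ∈ (Y ∪ ((Z ∩ W) ∩ Z)), so 11 ∉ X − (Y ∪ ((Z ∩ W) ∩ Z))
11 ∉ (X − (Y ∪ ((Z ∩ W) ∩ Z))) and 11 ∈ Y, so 11 ∈ (X − (Y ∪ ((Z ∩ W) ∩ Z))) Δ Y
11 ∉ Z and 11 ∈ ((X − (Y ∪ ((Z ∩ W) ∩ Z))) Δ Y), so 11 ∉ Z ∩ ((X − (Y ∪ ((Z ∩ W) ∩ Z))) Δ Y)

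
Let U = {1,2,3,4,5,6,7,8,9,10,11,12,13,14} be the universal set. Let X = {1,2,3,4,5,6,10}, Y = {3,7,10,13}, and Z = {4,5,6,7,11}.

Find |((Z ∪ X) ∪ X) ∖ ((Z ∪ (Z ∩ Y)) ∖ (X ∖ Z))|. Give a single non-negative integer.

Z ∪ X = {1,2,3,4,5,6,7,10,11}
(Z ∪ X) ∪ X = {1,2,3,4,5,6,7,10,11}
Z ∩ Y = {7}
Z ∪ (Z ∩ Y) = {4,5,6,7,11}
X ∖ Z = {1,2,3,10}
(Z ∪ (Z ∩ Y)) ∖ (X ∖ Z) = {4,5,6,7,11}
((Z ∪ X) ∪ X) ∖ ((Z ∪ (Z ∩ Y)) ∖ (X ∖ Z)) = {1,2,3,10}
|((Z ∪ X) ∪ X) ∖ ((Z ∪ (Z ∩ Y)) ∖ (X ∖ Z))| = 4

4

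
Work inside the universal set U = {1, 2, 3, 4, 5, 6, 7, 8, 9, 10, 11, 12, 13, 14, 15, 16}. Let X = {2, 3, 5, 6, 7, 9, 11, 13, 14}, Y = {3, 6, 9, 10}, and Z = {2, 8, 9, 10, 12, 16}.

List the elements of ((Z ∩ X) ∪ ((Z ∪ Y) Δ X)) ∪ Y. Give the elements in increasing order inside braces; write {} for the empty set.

{2, 3, 5, 6, 7, 8, 9, 10, 11, 12, 13, 14, 16}

Z ∩ X = {2, 9}
Z ∪ Y = {2, 3, 6, 8, 9, 10, 12, 16}
(Z ∪ Y) Δ X = {5, 7, 8, 10, 11, 12, 13, 14, 16}
(Z ∩ X) ∪ ((Z ∪ Y) Δ X) = {2, 5, 7, 8, 9, 10, 11, 12, 13, 14, 16}
((Z ∩ X) ∪ ((Z ∪ Y) Δ X)) ∪ Y = {2, 3, 5, 6, 7, 8, 9, 10, 11, 12, 13, 14, 16}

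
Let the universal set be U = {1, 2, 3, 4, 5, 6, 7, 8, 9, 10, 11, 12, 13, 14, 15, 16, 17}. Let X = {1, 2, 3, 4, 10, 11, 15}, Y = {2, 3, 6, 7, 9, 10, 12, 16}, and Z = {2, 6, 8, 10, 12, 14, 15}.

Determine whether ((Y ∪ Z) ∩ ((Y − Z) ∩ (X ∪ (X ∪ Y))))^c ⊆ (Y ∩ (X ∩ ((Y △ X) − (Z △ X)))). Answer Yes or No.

Y ∪ Z = {2, 3, 6, 7, 8, 9, 10, 12, 14, 15, 16}
Y − Z = {3, 7, 9, 16}
X ∪ Y = {1, 2, 3, 4, 6, 7, 9, 10, 11, 12, 15, 16}
X ∪ (X ∪ Y) = {1, 2, 3, 4, 6, 7, 9, 10, 11, 12, 15, 16}
(Y − Z) ∩ (X ∪ (X ∪ Y)) = {3, 7, 9, 16}
(Y ∪ Z) ∩ ((Y − Z) ∩ (X ∪ (X ∪ Y))) = {3, 7, 9, 16}
((Y ∪ Z) ∩ ((Y − Z) ∩ (X ∪ (X ∪ Y))))^c = {1, 2, 4, 5, 6, 8, 10, 11, 12, 13, 14, 15, 17}
Y △ X = {1, 4, 6, 7, 9, 11, 12, 15, 16}
Z △ X = {1, 3, 4, 6, 8, 11, 12, 14}
(Y △ X) − (Z △ X) = {7, 9, 15, 16}
X ∩ ((Y △ X) − (Z △ X)) = {15}
Y ∩ (X ∩ ((Y △ X) − (Z △ X))) = {}
1 ∈ ((Y ∪ Z) ∩ ((Y − Z) ∩ (X ∪ (X ∪ Y))))^c but 1 ∉ Y ∩ (X ∩ ((Y △ X) − (Z △ X))), so the inclusion fails.

No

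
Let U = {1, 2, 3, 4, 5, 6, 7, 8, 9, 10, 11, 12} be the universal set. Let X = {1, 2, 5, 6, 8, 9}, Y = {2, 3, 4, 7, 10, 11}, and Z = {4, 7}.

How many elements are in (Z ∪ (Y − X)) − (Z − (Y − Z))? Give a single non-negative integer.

Y − X = {3, 4, 7, 10, 11}
Z ∪ (Y − X) = {3, 4, 7, 10, 11}
Y − Z = {2, 3, 10, 11}
Z − (Y − Z) = {4, 7}
(Z ∪ (Y − X)) − (Z − (Y − Z)) = {3, 10, 11}
|(Z ∪ (Y − X)) − (Z − (Y − Z))| = 3

3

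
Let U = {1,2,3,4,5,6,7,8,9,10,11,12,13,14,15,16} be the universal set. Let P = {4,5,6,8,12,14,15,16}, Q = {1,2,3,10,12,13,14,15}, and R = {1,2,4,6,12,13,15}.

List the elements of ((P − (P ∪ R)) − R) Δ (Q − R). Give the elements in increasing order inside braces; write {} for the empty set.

P ∪ R = {1,2,4,5,6,8,12,13,14,15,16}
P − (P ∪ R) = {}
(P − (P ∪ R)) − R = {}
Q − R = {3,10,14}
((P − (P ∪ R)) − R) Δ (Q − R) = {3,10,14}

{3,10,14}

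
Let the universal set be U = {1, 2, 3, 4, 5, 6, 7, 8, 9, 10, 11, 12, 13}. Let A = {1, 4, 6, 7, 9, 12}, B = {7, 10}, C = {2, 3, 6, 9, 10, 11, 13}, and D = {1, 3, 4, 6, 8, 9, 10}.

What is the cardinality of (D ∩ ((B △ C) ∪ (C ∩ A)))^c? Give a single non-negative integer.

10

B △ C = {2, 3, 6, 7, 9, 11, 13}
C ∩ A = {6, 9}
(B △ C) ∪ (C ∩ A) = {2, 3, 6, 7, 9, 11, 13}
D ∩ ((B △ C) ∪ (C ∩ A)) = {3, 6, 9}
(D ∩ ((B △ C) ∪ (C ∩ A)))^c = {1, 2, 4, 5, 7, 8, 10, 11, 12, 13}
|(D ∩ ((B △ C) ∪ (C ∩ A)))^c| = 10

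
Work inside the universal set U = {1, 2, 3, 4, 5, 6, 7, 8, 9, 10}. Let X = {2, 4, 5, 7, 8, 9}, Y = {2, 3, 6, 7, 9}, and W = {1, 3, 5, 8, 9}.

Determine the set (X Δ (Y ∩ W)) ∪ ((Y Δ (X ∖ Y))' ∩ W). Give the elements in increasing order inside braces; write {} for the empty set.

{1, 2, 3, 4, 5, 7, 8}

Y ∩ W = {3, 9}
X Δ (Y ∩ W) = {2, 3, 4, 5, 7, 8}
X ∖ Y = {4, 5, 8}
Y Δ (X ∖ Y) = {2, 3, 4, 5, 6, 7, 8, 9}
(Y Δ (X ∖ Y))' = {1, 10}
(Y Δ (X ∖ Y))' ∩ W = {1}
(X Δ (Y ∩ W)) ∪ ((Y Δ (X ∖ Y))' ∩ W) = {1, 2, 3, 4, 5, 7, 8}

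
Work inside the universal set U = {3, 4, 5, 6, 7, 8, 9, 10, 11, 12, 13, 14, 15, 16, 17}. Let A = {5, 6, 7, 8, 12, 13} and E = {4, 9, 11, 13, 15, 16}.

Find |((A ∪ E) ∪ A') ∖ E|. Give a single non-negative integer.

9

A ∪ E = {4, 5, 6, 7, 8, 9, 11, 12, 13, 15, 16}
A' = {3, 4, 9, 10, 11, 14, 15, 16, 17}
(A ∪ E) ∪ A' = {3, 4, 5, 6, 7, 8, 9, 10, 11, 12, 13, 14, 15, 16, 17}
((A ∪ E) ∪ A') ∖ E = {3, 5, 6, 7, 8, 10, 12, 14, 17}
|((A ∪ E) ∪ A') ∖ E| = 9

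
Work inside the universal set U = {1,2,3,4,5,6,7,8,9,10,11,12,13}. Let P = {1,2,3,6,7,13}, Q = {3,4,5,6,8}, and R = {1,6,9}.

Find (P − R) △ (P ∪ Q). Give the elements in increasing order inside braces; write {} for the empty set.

{1,4,5,6,8}

P − R = {2,3,7,13}
P ∪ Q = {1,2,3,4,5,6,7,8,13}
(P − R) △ (P ∪ Q) = {1,4,5,6,8}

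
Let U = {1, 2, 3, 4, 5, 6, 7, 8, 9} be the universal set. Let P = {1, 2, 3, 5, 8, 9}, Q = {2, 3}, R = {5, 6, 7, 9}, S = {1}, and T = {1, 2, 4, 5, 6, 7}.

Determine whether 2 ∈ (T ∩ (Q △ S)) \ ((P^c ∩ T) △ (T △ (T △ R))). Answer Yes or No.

2 ∈ Q and 2 ∉ S, so 2 ∈ Q △ S
2 ∈ T and 2 ∈ (Q △ S), so 2 ∈ T ∩ (Q △ S)
2 ∈ P, so 2 ∉ P^c
2 ∉ P^c and 2 ∈ T, so 2 ∉ P^c ∩ T
2 ∈ T and 2 ∉ R, so 2 ∈ T △ R
2 ∈ T and 2 ∈ (T △ R), so 2 ∉ T △ (T △ R)
2 ∉ (P^c ∩ T) and 2 ∉ (T △ (T △ R)), so 2 ∉ (P^c ∩ T) △ (T △ (T △ R))
2 ∈ (T ∩ (Q △ S)) and 2 ∉ ((P^c ∩ T) △ (T △ (T △ R))), so 2 ∈ (T ∩ (Q △ S)) \ ((P^c ∩ T) △ (T △ (T △ R)))

Yes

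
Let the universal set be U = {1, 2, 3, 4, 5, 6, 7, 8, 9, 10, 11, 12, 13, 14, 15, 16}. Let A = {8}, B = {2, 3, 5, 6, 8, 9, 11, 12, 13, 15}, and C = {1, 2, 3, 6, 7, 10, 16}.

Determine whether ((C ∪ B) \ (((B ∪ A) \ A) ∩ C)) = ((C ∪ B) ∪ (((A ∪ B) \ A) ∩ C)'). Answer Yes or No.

C ∪ B = {1, 2, 3, 5, 6, 7, 8, 9, 10, 11, 12, 13, 15, 16}
B ∪ A = {2, 3, 5, 6, 8, 9, 11, 12, 13, 15}
(B ∪ A) \ A = {2, 3, 5, 6, 9, 11, 12, 13, 15}
((B ∪ A) \ A) ∩ C = {2, 3, 6}
(C ∪ B) \ (((B ∪ A) \ A) ∩ C) = {1, 5, 7, 8, 9, 10, 11, 12, 13, 15, 16}
A ∪ B = {2, 3, 5, 6, 8, 9, 11, 12, 13, 15}
(A ∪ B) \ A = {2, 3, 5, 6, 9, 11, 12, 13, 15}
((A ∪ B) \ A) ∩ C = {2, 3, 6}
(((A ∪ B) \ A) ∩ C)' = {1, 4, 5, 7, 8, 9, 10, 11, 12, 13, 14, 15, 16}
(C ∪ B) ∪ (((A ∪ B) \ A) ∩ C)' = {1, 2, 3, 4, 5, 6, 7, 8, 9, 10, 11, 12, 13, 14, 15, 16}
2 ∈ (C ∪ B) ∪ (((A ∪ B) \ A) ∩ C)' but 2 ∉ (C ∪ B) \ (((B ∪ A) \ A) ∩ C), so they differ.

No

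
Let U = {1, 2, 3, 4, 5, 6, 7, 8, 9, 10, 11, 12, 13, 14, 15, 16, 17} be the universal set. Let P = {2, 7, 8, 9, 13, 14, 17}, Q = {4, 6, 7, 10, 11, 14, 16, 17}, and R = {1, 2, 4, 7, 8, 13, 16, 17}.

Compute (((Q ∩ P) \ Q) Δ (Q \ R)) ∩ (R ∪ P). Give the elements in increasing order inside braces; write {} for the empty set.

{14}

Q ∩ P = {7, 14, 17}
(Q ∩ P) \ Q = {}
Q \ R = {6, 10, 11, 14}
((Q ∩ P) \ Q) Δ (Q \ R) = {6, 10, 11, 14}
R ∪ P = {1, 2, 4, 7, 8, 9, 13, 14, 16, 17}
(((Q ∩ P) \ Q) Δ (Q \ R)) ∩ (R ∪ P) = {14}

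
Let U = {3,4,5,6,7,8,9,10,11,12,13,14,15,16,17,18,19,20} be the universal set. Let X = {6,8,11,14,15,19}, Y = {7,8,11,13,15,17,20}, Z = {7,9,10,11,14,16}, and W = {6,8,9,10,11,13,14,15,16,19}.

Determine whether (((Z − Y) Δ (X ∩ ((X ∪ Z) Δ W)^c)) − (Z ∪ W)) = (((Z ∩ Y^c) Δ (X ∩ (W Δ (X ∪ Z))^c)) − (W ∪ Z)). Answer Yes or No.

Z − Y = {9,10,14,16}
X ∪ Z = {6,7,8,9,10,11,14,15,16,19}
(X ∪ Z) Δ W = {7,13}
((X ∪ Z) Δ W)^c = {3,4,5,6,8,9,10,11,12,14,15,16,17,18,19,20}
X ∩ ((X ∪ Z) Δ W)^c = {6,8,11,14,15,19}
(Z − Y) Δ (X ∩ ((X ∪ Z) Δ W)^c) = {6,8,9,10,11,15,16,19}
Z ∪ W = {6,7,8,9,10,11,13,14,15,16,19}
((Z − Y) Δ (X ∩ ((X ∪ Z) Δ W)^c)) − (Z ∪ W) = {}
Y^c = {3,4,5,6,9,10,12,14,16,18,19}
Z ∩ Y^c = {9,10,14,16}
W Δ (X ∪ Z) = {7,13}
(W Δ (X ∪ Z))^c = {3,4,5,6,8,9,10,11,12,14,15,16,17,18,19,20}
X ∩ (W Δ (X ∪ Z))^c = {6,8,11,14,15,19}
(Z ∩ Y^c) Δ (X ∩ (W Δ (X ∪ Z))^c) = {6,8,9,10,11,15,16,19}
W ∪ Z = {6,7,8,9,10,11,13,14,15,16,19}
((Z ∩ Y^c) Δ (X ∩ (W Δ (X ∪ Z))^c)) − (W ∪ Z) = {}
Both equal {}, so ((Z − Y) Δ (X ∩ ((X ∪ Z) Δ W)^c)) − (Z ∪ W) = ((Z ∩ Y^c) Δ (X ∩ (W Δ (X ∪ Z))^c)) − (W ∪ Z).

Yes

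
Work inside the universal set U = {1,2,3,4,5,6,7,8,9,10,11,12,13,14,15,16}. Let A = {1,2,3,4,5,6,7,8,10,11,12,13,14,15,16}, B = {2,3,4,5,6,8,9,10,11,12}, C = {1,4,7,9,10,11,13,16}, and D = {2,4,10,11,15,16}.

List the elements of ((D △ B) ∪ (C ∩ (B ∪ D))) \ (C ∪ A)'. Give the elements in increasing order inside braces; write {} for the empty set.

{3,4,5,6,8,9,10,11,12,15,16}

D △ B = {3,5,6,8,9,12,15,16}
B ∪ D = {2,3,4,5,6,8,9,10,11,12,15,16}
C ∩ (B ∪ D) = {4,9,10,11,16}
(D △ B) ∪ (C ∩ (B ∪ D)) = {3,4,5,6,8,9,10,11,12,15,16}
C ∪ A = {1,2,3,4,5,6,7,8,9,10,11,12,13,14,15,16}
(C ∪ A)' = {}
((D △ B) ∪ (C ∩ (B ∪ D))) \ (C ∪ A)' = {3,4,5,6,8,9,10,11,12,15,16}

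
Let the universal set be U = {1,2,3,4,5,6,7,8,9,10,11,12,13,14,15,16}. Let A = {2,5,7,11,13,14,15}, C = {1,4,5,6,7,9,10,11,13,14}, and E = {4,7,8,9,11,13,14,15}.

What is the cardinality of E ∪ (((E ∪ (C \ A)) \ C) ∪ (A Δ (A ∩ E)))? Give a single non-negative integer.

C \ A = {1,4,6,9,10}
E ∪ (C \ A) = {1,4,6,7,8,9,10,11,13,14,15}
(E ∪ (C \ A)) \ C = {8,15}
A ∩ E = {7,11,13,14,15}
A Δ (A ∩ E) = {2,5}
((E ∪ (C \ A)) \ C) ∪ (A Δ (A ∩ E)) = {2,5,8,15}
E ∪ (((E ∪ (C \ A)) \ C) ∪ (A Δ (A ∩ E))) = {2,4,5,7,8,9,11,13,14,15}
|E ∪ (((E ∪ (C \ A)) \ C) ∪ (A Δ (A ∩ E)))| = 10

10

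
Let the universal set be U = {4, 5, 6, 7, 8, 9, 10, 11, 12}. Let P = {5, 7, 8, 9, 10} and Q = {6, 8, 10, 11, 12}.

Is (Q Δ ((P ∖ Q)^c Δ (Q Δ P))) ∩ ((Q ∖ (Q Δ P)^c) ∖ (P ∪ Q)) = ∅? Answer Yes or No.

Yes

P ∖ Q = {5, 7, 9}
(P ∖ Q)^c = {4, 6, 8, 10, 11, 12}
Q Δ P = {5, 6, 7, 9, 11, 12}
(P ∖ Q)^c Δ (Q Δ P) = {4, 5, 7, 8, 9, 10}
Q Δ ((P ∖ Q)^c Δ (Q Δ P)) = {4, 5, 6, 7, 9, 11, 12}
(Q Δ P)^c = {4, 8, 10}
Q ∖ (Q Δ P)^c = {6, 11, 12}
P ∪ Q = {5, 6, 7, 8, 9, 10, 11, 12}
(Q ∖ (Q Δ P)^c) ∖ (P ∪ Q) = {}
{4, 5, 6, 7, 9, 11, 12} and {} share no elements.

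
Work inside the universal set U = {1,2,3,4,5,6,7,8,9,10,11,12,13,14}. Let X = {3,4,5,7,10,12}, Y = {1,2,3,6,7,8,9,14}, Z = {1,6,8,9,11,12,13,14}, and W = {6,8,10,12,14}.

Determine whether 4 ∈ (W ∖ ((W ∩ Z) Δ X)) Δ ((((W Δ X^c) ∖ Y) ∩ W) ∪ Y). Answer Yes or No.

No

4 ∉ W and 4 ∉ Z, so 4 ∉ W ∩ Z
4 ∉ (W ∩ Z) and 4 ∈ X, so 4 ∈ (W ∩ Z) Δ X
4 ∉ W and 4 ∈ ((W ∩ Z) Δ X), so 4 ∉ W ∖ ((W ∩ Z) Δ X)
4 ∈ X, so 4 ∉ X^c
4 ∉ W and 4 ∉ X^c, so 4 ∉ W Δ X^c
4 ∉ (W Δ X^c) and 4 ∉ Y, so 4 ∉ (W Δ X^c) ∖ Y
4 ∉ ((W Δ X^c) ∖ Y) and 4 ∉ W, so 4 ∉ ((W Δ X^c) ∖ Y) ∩ W
4 ∉ (((W Δ X^c) ∖ Y) ∩ W) and 4 ∉ Y, so 4 ∉ (((W Δ X^c) ∖ Y) ∩ W) ∪ Y
4 ∉ (W ∖ ((W ∩ Z) Δ X)) and 4 ∉ ((((W Δ X^c) ∖ Y) ∩ W) ∪ Y), so 4 ∉ (W ∖ ((W ∩ Z) Δ X)) Δ ((((W Δ X^c) ∖ Y) ∩ W) ∪ Y)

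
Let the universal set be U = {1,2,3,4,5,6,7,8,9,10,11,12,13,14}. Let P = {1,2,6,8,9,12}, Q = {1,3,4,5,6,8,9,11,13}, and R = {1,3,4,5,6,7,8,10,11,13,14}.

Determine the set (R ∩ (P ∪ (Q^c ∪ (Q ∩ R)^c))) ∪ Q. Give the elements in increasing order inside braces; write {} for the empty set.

{1,3,4,5,6,7,8,9,10,11,13,14}

Q^c = {2,7,10,12,14}
Q ∩ R = {1,3,4,5,6,8,11,13}
(Q ∩ R)^c = {2,7,9,10,12,14}
Q^c ∪ (Q ∩ R)^c = {2,7,9,10,12,14}
P ∪ (Q^c ∪ (Q ∩ R)^c) = {1,2,6,7,8,9,10,12,14}
R ∩ (P ∪ (Q^c ∪ (Q ∩ R)^c)) = {1,6,7,8,10,14}
(R ∩ (P ∪ (Q^c ∪ (Q ∩ R)^c))) ∪ Q = {1,3,4,5,6,7,8,9,10,11,13,14}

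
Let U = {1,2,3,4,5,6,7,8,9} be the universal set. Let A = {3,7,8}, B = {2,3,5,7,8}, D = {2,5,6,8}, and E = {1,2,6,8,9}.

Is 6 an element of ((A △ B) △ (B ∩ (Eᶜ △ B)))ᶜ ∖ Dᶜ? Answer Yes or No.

6 ∉ A and 6 ∉ B, so 6 ∉ A △ B
6 ∈ E, so 6 ∉ Eᶜ
6 ∉ Eᶜ and 6 ∉ B, so 6 ∉ Eᶜ △ B
6 ∉ B and 6 ∉ (Eᶜ △ B), so 6 ∉ B ∩ (Eᶜ △ B)
6 ∉ (A △ B) and 6 ∉ (B ∩ (Eᶜ △ B)), so 6 ∉ (A △ B) △ (B ∩ (Eᶜ △ B))
6 ∈ ((A △ B) △ (B ∩ (Eᶜ △ B)))ᶜ since 6 ∉ ((A △ B) △ (B ∩ (Eᶜ △ B)))
6 ∈ D, so 6 ∉ Dᶜ
6 ∈ ((A △ B) △ (B ∩ (Eᶜ △ B)))ᶜ and 6 ∉ Dᶜ, so 6 ∈ ((A △ B) △ (B ∩ (Eᶜ △ B)))ᶜ ∖ Dᶜ

Yes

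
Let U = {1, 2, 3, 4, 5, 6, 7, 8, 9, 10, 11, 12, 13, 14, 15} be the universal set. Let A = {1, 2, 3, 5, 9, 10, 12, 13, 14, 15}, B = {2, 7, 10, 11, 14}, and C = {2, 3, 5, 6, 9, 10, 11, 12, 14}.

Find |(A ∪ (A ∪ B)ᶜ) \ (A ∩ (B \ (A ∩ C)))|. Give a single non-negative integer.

A ∪ B = {1, 2, 3, 5, 7, 9, 10, 11, 12, 13, 14, 15}
(A ∪ B)ᶜ = {4, 6, 8}
A ∪ (A ∪ B)ᶜ = {1, 2, 3, 4, 5, 6, 8, 9, 10, 12, 13, 14, 15}
A ∩ C = {2, 3, 5, 9, 10, 12, 14}
B \ (A ∩ C) = {7, 11}
A ∩ (B \ (A ∩ C)) = {}
(A ∪ (A ∪ B)ᶜ) \ (A ∩ (B \ (A ∩ C))) = {1, 2, 3, 4, 5, 6, 8, 9, 10, 12, 13, 14, 15}
|(A ∪ (A ∪ B)ᶜ) \ (A ∩ (B \ (A ∩ C)))| = 13

13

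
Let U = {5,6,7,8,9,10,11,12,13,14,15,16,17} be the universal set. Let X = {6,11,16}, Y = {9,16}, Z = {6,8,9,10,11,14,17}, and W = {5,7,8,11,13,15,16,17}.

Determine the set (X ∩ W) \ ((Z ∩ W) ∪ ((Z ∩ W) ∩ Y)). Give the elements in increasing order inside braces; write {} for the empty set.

X ∩ W = {11,16}
Z ∩ W = {8,11,17}
(Z ∩ W) ∩ Y = {}
(Z ∩ W) ∪ ((Z ∩ W) ∩ Y) = {8,11,17}
(X ∩ W) \ ((Z ∩ W) ∪ ((Z ∩ W) ∩ Y)) = {16}

{16}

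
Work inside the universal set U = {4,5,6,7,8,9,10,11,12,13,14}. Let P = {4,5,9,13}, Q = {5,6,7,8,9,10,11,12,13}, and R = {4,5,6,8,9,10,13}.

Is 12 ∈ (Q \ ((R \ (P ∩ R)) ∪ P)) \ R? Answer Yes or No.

Yes

12 ∉ P and 12 ∉ R, so 12 ∉ P ∩ R
12 ∉ R and 12 ∉ (P ∩ R), so 12 ∉ R \ (P ∩ R)
12 ∉ (R \ (P ∩ R)) and 12 ∉ P, so 12 ∉ (R \ (P ∩ R)) ∪ P
12 ∈ Q and 12 ∉ ((R \ (P ∩ R)) ∪ P), so 12 ∈ Q \ ((R \ (P ∩ R)) ∪ P)
12 ∈ (Q \ ((R \ (P ∩ R)) ∪ P)) and 12 ∉ R, so 12 ∈ (Q \ ((R \ (P ∩ R)) ∪ P)) \ R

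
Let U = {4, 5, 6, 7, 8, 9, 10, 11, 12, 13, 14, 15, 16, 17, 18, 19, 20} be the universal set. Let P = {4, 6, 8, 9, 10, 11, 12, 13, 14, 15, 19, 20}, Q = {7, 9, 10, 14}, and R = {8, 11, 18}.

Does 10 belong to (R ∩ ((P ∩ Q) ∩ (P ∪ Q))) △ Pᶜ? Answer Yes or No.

No

10 ∈ P and 10 ∈ Q, so 10 ∈ P ∩ Q
10 ∈ P and 10 ∈ Q, so 10 ∈ P ∪ Q
10 ∈ (P ∩ Q) and 10 ∈ (P ∪ Q), so 10 ∈ (P ∩ Q) ∩ (P ∪ Q)
10 ∉ R and 10 ∈ ((P ∩ Q) ∩ (P ∪ Q)), so 10 ∉ R ∩ ((P ∩ Q) ∩ (P ∪ Q))
10 ∈ P, so 10 ∉ Pᶜ
10 ∉ (R ∩ ((P ∩ Q) ∩ (P ∪ Q))) and 10 ∉ Pᶜ, so 10 ∉ (R ∩ ((P ∩ Q) ∩ (P ∪ Q))) △ Pᶜ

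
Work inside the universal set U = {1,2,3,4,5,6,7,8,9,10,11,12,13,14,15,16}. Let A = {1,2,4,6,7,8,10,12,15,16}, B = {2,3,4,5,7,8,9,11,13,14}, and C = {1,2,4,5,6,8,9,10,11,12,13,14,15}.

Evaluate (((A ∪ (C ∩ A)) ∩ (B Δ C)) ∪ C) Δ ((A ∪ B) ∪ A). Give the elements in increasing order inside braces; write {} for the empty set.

C ∩ A = {1,2,4,6,8,10,12,15}
A ∪ (C ∩ A) = {1,2,4,6,7,8,10,12,15,16}
B Δ C = {1,3,6,7,10,12,15}
(A ∪ (C ∩ A)) ∩ (B Δ C) = {1,6,7,10,12,15}
((A ∪ (C ∩ A)) ∩ (B Δ C)) ∪ C = {1,2,4,5,6,7,8,9,10,11,12,13,14,15}
A ∪ B = {1,2,3,4,5,6,7,8,9,10,11,12,13,14,15,16}
(A ∪ B) ∪ A = {1,2,3,4,5,6,7,8,9,10,11,12,13,14,15,16}
(((A ∪ (C ∩ A)) ∩ (B Δ C)) ∪ C) Δ ((A ∪ B) ∪ A) = {3,16}

{3,16}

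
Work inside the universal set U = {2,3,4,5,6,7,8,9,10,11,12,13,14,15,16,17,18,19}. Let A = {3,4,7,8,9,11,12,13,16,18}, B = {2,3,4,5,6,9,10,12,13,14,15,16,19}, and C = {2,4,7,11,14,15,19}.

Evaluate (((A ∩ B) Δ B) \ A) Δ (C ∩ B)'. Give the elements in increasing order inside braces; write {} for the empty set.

A ∩ B = {3,4,9,12,13,16}
(A ∩ B) Δ B = {2,5,6,10,14,15,19}
((A ∩ B) Δ B) \ A = {2,5,6,10,14,15,19}
C ∩ B = {2,4,14,15,19}
(C ∩ B)' = {3,5,6,7,8,9,10,11,12,13,16,17,18}
(((A ∩ B) Δ B) \ A) Δ (C ∩ B)' = {2,3,7,8,9,11,12,13,14,15,16,17,18,19}

{2,3,7,8,9,11,12,13,14,15,16,17,18,19}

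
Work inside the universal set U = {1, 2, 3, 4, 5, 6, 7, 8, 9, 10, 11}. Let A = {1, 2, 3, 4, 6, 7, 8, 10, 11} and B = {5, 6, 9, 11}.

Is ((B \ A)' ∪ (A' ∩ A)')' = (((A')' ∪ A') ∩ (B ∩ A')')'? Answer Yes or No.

B \ A = {5, 9}
(B \ A)' = {1, 2, 3, 4, 6, 7, 8, 10, 11}
A' = {5, 9}
A' ∩ A = {}
(A' ∩ A)' = {1, 2, 3, 4, 5, 6, 7, 8, 9, 10, 11}
(B \ A)' ∪ (A' ∩ A)' = {1, 2, 3, 4, 5, 6, 7, 8, 9, 10, 11}
((B \ A)' ∪ (A' ∩ A)')' = {}
(A')' = {1, 2, 3, 4, 6, 7, 8, 10, 11}
(A')' ∪ A' = {1, 2, 3, 4, 5, 6, 7, 8, 9, 10, 11}
B ∩ A' = {5, 9}
(B ∩ A')' = {1, 2, 3, 4, 6, 7, 8, 10, 11}
((A')' ∪ A') ∩ (B ∩ A')' = {1, 2, 3, 4, 6, 7, 8, 10, 11}
(((A')' ∪ A') ∩ (B ∩ A')')' = {5, 9}
5 ∈ (((A')' ∪ A') ∩ (B ∩ A')')' but 5 ∉ ((B \ A)' ∪ (A' ∩ A)')', so they differ.

No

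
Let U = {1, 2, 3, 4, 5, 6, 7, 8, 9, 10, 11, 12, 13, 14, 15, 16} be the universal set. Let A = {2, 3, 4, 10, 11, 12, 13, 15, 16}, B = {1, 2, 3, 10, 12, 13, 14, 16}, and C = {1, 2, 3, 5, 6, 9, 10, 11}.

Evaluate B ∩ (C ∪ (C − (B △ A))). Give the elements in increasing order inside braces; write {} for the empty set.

{1, 2, 3, 10}

B △ A = {1, 4, 11, 14, 15}
C − (B △ A) = {2, 3, 5, 6, 9, 10}
C ∪ (C − (B △ A)) = {1, 2, 3, 5, 6, 9, 10, 11}
B ∩ (C ∪ (C − (B △ A))) = {1, 2, 3, 10}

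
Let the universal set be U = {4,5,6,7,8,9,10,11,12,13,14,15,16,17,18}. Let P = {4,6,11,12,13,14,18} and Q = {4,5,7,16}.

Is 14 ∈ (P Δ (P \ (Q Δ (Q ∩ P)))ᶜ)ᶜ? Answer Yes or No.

No

14 ∉ Q and 14 ∈ P, so 14 ∉ Q ∩ P
14 ∉ Q and 14 ∉ (Q ∩ P), so 14 ∉ Q Δ (Q ∩ P)
14 ∈ P and 14 ∉ (Q Δ (Q ∩ P)), so 14 ∈ P \ (Q Δ (Q ∩ P))
14 ∉ (P \ (Q Δ (Q ∩ P)))ᶜ since 14 ∈ (P \ (Q Δ (Q ∩ P)))
14 ∈ P and 14 ∉ (P \ (Q Δ (Q ∩ P)))ᶜ, so 14 ∈ P Δ (P \ (Q Δ (Q ∩ P)))ᶜ
14 ∉ (P Δ (P \ (Q Δ (Q ∩ P)))ᶜ)ᶜ since 14 ∈ (P Δ (P \ (Q Δ (Q ∩ P)))ᶜ)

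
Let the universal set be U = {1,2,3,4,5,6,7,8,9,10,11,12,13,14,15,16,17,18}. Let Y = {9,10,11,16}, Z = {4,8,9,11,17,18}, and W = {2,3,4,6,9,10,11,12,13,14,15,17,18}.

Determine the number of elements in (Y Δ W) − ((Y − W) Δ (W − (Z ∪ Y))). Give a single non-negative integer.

Y Δ W = {2,3,4,6,12,13,14,15,16,17,18}
Y − W = {16}
Z ∪ Y = {4,8,9,10,11,16,17,18}
W − (Z ∪ Y) = {2,3,6,12,13,14,15}
(Y − W) Δ (W − (Z ∪ Y)) = {2,3,6,12,13,14,15,16}
(Y Δ W) − ((Y − W) Δ (W − (Z ∪ Y))) = {4,17,18}
|(Y Δ W) − ((Y − W) Δ (W − (Z ∪ Y)))| = 3

3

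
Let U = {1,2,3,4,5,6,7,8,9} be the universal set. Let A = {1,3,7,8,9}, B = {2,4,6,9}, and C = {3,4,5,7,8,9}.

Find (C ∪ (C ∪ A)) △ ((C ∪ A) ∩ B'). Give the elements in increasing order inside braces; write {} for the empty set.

{4,9}

C ∪ A = {1,3,4,5,7,8,9}
C ∪ (C ∪ A) = {1,3,4,5,7,8,9}
B' = {1,3,5,7,8}
(C ∪ A) ∩ B' = {1,3,5,7,8}
(C ∪ (C ∪ A)) △ ((C ∪ A) ∩ B') = {4,9}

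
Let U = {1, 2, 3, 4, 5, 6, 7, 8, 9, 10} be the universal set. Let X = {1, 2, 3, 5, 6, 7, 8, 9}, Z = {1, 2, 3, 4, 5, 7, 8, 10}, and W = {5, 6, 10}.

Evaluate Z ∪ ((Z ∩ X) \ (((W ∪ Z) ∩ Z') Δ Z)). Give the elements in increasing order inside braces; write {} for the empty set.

{1, 2, 3, 4, 5, 7, 8, 10}

Z ∩ X = {1, 2, 3, 5, 7, 8}
W ∪ Z = {1, 2, 3, 4, 5, 6, 7, 8, 10}
Z' = {6, 9}
(W ∪ Z) ∩ Z' = {6}
((W ∪ Z) ∩ Z') Δ Z = {1, 2, 3, 4, 5, 6, 7, 8, 10}
(Z ∩ X) \ (((W ∪ Z) ∩ Z') Δ Z) = {}
Z ∪ ((Z ∩ X) \ (((W ∪ Z) ∩ Z') Δ Z)) = {1, 2, 3, 4, 5, 7, 8, 10}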